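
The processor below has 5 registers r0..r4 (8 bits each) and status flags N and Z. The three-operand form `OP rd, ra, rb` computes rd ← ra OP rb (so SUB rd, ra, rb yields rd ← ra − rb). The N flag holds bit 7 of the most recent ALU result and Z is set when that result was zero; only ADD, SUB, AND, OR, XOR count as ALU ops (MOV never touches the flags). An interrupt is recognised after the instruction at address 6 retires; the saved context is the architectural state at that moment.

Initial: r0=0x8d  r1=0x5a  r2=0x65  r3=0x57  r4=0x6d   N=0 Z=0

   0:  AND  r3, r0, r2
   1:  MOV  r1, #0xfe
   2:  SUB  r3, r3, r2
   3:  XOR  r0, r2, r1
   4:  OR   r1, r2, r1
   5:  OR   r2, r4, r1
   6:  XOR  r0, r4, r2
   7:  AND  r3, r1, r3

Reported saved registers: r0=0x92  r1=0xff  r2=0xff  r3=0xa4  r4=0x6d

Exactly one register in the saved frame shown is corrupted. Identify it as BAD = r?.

after  0: r0=0x8d r1=0x5a r2=0x65 r3=0x05 r4=0x6d  N=0 Z=0
after  1: r0=0x8d r1=0xfe r2=0x65 r3=0x05 r4=0x6d  N=0 Z=0
after  2: r0=0x8d r1=0xfe r2=0x65 r3=0xa0 r4=0x6d  N=1 Z=0
after  3: r0=0x9b r1=0xfe r2=0x65 r3=0xa0 r4=0x6d  N=1 Z=0
after  4: r0=0x9b r1=0xff r2=0x65 r3=0xa0 r4=0x6d  N=1 Z=0
after  5: r0=0x9b r1=0xff r2=0xff r3=0xa0 r4=0x6d  N=1 Z=0
after  6: r0=0x92 r1=0xff r2=0xff r3=0xa0 r4=0x6d  N=1 Z=0
-- IRQ taken; context saved, return-PC = 7 --
mismatch: r3: reported 0xa4 vs actual 0xa0

BAD = r3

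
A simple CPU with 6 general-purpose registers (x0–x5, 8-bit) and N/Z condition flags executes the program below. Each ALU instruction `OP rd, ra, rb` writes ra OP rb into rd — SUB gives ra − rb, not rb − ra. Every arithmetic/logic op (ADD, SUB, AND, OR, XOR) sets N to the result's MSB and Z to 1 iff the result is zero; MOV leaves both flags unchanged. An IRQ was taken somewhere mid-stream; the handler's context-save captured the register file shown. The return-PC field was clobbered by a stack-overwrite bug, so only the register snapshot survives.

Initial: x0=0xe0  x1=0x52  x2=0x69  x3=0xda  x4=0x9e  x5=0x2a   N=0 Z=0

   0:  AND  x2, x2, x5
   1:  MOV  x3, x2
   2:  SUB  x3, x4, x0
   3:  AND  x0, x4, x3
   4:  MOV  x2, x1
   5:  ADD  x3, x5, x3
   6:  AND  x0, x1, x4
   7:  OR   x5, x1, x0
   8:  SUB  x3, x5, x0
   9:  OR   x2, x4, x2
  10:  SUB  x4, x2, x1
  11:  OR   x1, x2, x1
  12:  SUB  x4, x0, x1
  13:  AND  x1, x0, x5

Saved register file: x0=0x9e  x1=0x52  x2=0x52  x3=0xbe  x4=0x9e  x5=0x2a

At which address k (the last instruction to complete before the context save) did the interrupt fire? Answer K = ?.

K = 4

after  0: x0=0xe0 x1=0x52 x2=0x28 x3=0xda x4=0x9e x5=0x2a  N=0 Z=0
after  1: x0=0xe0 x1=0x52 x2=0x28 x3=0x28 x4=0x9e x5=0x2a  N=0 Z=0
after  2: x0=0xe0 x1=0x52 x2=0x28 x3=0xbe x4=0x9e x5=0x2a  N=1 Z=0
after  3: x0=0x9e x1=0x52 x2=0x28 x3=0xbe x4=0x9e x5=0x2a  N=1 Z=0
after  4: x0=0x9e x1=0x52 x2=0x52 x3=0xbe x4=0x9e x5=0x2a  N=1 Z=0
-- IRQ taken; context saved, return-PC = 5 --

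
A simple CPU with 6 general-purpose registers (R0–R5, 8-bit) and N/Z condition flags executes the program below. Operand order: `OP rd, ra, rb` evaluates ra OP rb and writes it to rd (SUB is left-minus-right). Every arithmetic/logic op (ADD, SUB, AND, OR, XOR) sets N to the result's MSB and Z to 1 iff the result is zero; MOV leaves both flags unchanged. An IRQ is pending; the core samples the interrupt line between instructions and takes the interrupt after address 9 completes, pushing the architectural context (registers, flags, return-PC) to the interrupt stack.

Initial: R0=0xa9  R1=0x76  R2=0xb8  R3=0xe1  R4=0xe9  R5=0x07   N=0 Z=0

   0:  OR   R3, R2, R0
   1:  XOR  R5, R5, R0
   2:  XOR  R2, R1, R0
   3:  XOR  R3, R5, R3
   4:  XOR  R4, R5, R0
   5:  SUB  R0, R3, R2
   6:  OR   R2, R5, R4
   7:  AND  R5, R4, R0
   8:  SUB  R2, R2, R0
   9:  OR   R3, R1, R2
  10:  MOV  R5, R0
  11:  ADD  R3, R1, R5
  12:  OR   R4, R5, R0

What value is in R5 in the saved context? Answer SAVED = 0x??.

after  0: R0=0xa9 R1=0x76 R2=0xb8 R3=0xb9 R4=0xe9 R5=0x07  N=1 Z=0
after  1: R0=0xa9 R1=0x76 R2=0xb8 R3=0xb9 R4=0xe9 R5=0xae  N=1 Z=0
after  2: R0=0xa9 R1=0x76 R2=0xdf R3=0xb9 R4=0xe9 R5=0xae  N=1 Z=0
after  3: R0=0xa9 R1=0x76 R2=0xdf R3=0x17 R4=0xe9 R5=0xae  N=0 Z=0
after  4: R0=0xa9 R1=0x76 R2=0xdf R3=0x17 R4=0x07 R5=0xae  N=0 Z=0
after  5: R0=0x38 R1=0x76 R2=0xdf R3=0x17 R4=0x07 R5=0xae  N=0 Z=0
after  6: R0=0x38 R1=0x76 R2=0xaf R3=0x17 R4=0x07 R5=0xae  N=1 Z=0
after  7: R0=0x38 R1=0x76 R2=0xaf R3=0x17 R4=0x07 R5=0x00  N=0 Z=1
after  8: R0=0x38 R1=0x76 R2=0x77 R3=0x17 R4=0x07 R5=0x00  N=0 Z=0
after  9: R0=0x38 R1=0x76 R2=0x77 R3=0x77 R4=0x07 R5=0x00  N=0 Z=0
-- IRQ taken; context saved, return-PC = 10 --

SAVED = 0x00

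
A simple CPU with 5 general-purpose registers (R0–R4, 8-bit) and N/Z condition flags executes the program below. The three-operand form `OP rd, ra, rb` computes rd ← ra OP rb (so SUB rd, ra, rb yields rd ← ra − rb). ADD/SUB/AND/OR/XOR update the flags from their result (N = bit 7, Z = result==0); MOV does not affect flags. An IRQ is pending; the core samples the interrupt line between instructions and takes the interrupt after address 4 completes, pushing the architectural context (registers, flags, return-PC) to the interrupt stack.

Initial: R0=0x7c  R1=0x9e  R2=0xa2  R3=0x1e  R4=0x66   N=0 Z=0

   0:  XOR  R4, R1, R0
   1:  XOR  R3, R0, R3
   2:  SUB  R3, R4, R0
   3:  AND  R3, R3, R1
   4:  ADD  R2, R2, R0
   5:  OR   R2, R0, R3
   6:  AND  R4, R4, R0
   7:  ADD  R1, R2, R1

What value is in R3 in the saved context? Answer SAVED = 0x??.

SAVED = 0x06

after  0: R0=0x7c R1=0x9e R2=0xa2 R3=0x1e R4=0xe2  N=1 Z=0
after  1: R0=0x7c R1=0x9e R2=0xa2 R3=0x62 R4=0xe2  N=0 Z=0
after  2: R0=0x7c R1=0x9e R2=0xa2 R3=0x66 R4=0xe2  N=0 Z=0
after  3: R0=0x7c R1=0x9e R2=0xa2 R3=0x06 R4=0xe2  N=0 Z=0
after  4: R0=0x7c R1=0x9e R2=0x1e R3=0x06 R4=0xe2  N=0 Z=0
-- IRQ taken; context saved, return-PC = 5 --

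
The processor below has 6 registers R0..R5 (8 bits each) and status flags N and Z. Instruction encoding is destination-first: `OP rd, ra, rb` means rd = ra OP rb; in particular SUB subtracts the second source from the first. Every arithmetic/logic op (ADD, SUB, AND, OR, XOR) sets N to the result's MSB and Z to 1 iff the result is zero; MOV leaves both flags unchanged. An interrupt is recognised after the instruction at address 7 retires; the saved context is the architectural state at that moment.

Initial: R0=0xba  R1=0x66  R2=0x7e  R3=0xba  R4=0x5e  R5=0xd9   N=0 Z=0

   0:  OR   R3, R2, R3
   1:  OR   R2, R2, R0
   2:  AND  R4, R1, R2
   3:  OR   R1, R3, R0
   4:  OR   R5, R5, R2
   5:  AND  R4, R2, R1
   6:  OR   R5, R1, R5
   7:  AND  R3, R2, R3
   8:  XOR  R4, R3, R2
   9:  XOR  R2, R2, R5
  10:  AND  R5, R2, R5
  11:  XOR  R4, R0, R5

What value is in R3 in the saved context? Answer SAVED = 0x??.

after  0: R0=0xba R1=0x66 R2=0x7e R3=0xfe R4=0x5e R5=0xd9  N=1 Z=0
after  1: R0=0xba R1=0x66 R2=0xfe R3=0xfe R4=0x5e R5=0xd9  N=1 Z=0
after  2: R0=0xba R1=0x66 R2=0xfe R3=0xfe R4=0x66 R5=0xd9  N=0 Z=0
after  3: R0=0xba R1=0xfe R2=0xfe R3=0xfe R4=0x66 R5=0xd9  N=1 Z=0
after  4: R0=0xba R1=0xfe R2=0xfe R3=0xfe R4=0x66 R5=0xff  N=1 Z=0
after  5: R0=0xba R1=0xfe R2=0xfe R3=0xfe R4=0xfe R5=0xff  N=1 Z=0
after  6: R0=0xba R1=0xfe R2=0xfe R3=0xfe R4=0xfe R5=0xff  N=1 Z=0
after  7: R0=0xba R1=0xfe R2=0xfe R3=0xfe R4=0xfe R5=0xff  N=1 Z=0
-- IRQ taken; context saved, return-PC = 8 --

SAVED = 0xfe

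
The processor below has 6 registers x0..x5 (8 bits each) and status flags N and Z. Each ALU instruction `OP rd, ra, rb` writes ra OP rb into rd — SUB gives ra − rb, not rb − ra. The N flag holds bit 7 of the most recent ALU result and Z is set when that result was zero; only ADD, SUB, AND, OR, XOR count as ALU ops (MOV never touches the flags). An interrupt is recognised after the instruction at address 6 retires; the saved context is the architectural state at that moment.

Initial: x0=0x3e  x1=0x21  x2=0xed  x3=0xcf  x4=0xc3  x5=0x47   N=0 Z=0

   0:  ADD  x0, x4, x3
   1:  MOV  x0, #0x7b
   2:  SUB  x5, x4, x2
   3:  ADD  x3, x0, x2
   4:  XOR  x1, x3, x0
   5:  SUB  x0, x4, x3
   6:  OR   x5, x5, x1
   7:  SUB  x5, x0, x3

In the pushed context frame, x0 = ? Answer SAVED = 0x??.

SAVED = 0x5b

after  0: x0=0x92 x1=0x21 x2=0xed x3=0xcf x4=0xc3 x5=0x47  N=1 Z=0
after  1: x0=0x7b x1=0x21 x2=0xed x3=0xcf x4=0xc3 x5=0x47  N=1 Z=0
after  2: x0=0x7b x1=0x21 x2=0xed x3=0xcf x4=0xc3 x5=0xd6  N=1 Z=0
after  3: x0=0x7b x1=0x21 x2=0xed x3=0x68 x4=0xc3 x5=0xd6  N=0 Z=0
after  4: x0=0x7b x1=0x13 x2=0xed x3=0x68 x4=0xc3 x5=0xd6  N=0 Z=0
after  5: x0=0x5b x1=0x13 x2=0xed x3=0x68 x4=0xc3 x5=0xd6  N=0 Z=0
after  6: x0=0x5b x1=0x13 x2=0xed x3=0x68 x4=0xc3 x5=0xd7  N=1 Z=0
-- IRQ taken; context saved, return-PC = 7 --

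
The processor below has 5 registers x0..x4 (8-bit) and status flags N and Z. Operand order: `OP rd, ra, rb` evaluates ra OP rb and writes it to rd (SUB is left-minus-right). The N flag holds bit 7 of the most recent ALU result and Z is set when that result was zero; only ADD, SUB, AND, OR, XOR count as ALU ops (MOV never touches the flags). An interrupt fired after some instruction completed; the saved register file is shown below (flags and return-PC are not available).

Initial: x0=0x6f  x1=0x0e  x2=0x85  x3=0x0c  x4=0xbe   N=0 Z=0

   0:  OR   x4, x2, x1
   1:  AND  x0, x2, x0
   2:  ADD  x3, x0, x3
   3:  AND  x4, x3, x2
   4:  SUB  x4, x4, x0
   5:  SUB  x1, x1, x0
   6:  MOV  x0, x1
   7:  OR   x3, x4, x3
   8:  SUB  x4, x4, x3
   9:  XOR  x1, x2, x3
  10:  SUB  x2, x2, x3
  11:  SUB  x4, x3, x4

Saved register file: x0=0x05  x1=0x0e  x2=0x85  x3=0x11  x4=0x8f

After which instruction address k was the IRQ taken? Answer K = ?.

after  0: x0=0x6f x1=0x0e x2=0x85 x3=0x0c x4=0x8f  N=1 Z=0
after  1: x0=0x05 x1=0x0e x2=0x85 x3=0x0c x4=0x8f  N=0 Z=0
after  2: x0=0x05 x1=0x0e x2=0x85 x3=0x11 x4=0x8f  N=0 Z=0
-- IRQ taken; context saved, return-PC = 3 --

K = 2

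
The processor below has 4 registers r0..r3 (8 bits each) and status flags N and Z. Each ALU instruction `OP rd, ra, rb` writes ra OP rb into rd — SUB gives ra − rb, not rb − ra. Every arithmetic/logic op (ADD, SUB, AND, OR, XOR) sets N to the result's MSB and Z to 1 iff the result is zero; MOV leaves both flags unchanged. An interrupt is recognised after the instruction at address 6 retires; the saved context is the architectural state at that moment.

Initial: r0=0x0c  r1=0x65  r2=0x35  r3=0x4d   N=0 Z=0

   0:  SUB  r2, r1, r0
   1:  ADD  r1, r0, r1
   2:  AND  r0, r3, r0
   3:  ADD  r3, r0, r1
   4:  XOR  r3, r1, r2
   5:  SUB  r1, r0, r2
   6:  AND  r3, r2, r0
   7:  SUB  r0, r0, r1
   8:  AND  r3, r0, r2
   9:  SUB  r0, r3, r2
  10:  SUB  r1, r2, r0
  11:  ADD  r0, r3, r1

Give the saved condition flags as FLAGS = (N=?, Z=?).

after  0: r0=0x0c r1=0x65 r2=0x59 r3=0x4d  N=0 Z=0
after  1: r0=0x0c r1=0x71 r2=0x59 r3=0x4d  N=0 Z=0
after  2: r0=0x0c r1=0x71 r2=0x59 r3=0x4d  N=0 Z=0
after  3: r0=0x0c r1=0x71 r2=0x59 r3=0x7d  N=0 Z=0
after  4: r0=0x0c r1=0x71 r2=0x59 r3=0x28  N=0 Z=0
after  5: r0=0x0c r1=0xb3 r2=0x59 r3=0x28  N=1 Z=0
after  6: r0=0x0c r1=0xb3 r2=0x59 r3=0x08  N=0 Z=0
-- IRQ taken; context saved, return-PC = 7 --

FLAGS = (N=0, Z=0)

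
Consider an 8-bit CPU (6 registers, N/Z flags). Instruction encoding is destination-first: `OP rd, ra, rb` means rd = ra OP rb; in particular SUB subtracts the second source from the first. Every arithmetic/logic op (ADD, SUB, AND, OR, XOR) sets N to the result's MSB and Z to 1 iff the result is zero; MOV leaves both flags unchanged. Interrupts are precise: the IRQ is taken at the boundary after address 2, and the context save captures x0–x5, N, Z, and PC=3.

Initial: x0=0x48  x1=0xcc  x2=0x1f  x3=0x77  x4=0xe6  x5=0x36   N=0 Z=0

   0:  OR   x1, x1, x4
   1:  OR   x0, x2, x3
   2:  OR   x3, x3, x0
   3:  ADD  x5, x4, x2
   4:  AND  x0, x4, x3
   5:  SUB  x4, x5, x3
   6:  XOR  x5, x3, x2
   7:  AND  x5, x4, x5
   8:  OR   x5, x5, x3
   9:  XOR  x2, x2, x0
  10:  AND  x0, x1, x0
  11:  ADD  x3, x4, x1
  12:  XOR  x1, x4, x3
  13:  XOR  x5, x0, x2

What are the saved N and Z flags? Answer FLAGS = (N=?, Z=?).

after  0: x0=0x48 x1=0xee x2=0x1f x3=0x77 x4=0xe6 x5=0x36  N=1 Z=0
after  1: x0=0x7f x1=0xee x2=0x1f x3=0x77 x4=0xe6 x5=0x36  N=0 Z=0
after  2: x0=0x7f x1=0xee x2=0x1f x3=0x7f x4=0xe6 x5=0x36  N=0 Z=0
-- IRQ taken; context saved, return-PC = 3 --

FLAGS = (N=0, Z=0)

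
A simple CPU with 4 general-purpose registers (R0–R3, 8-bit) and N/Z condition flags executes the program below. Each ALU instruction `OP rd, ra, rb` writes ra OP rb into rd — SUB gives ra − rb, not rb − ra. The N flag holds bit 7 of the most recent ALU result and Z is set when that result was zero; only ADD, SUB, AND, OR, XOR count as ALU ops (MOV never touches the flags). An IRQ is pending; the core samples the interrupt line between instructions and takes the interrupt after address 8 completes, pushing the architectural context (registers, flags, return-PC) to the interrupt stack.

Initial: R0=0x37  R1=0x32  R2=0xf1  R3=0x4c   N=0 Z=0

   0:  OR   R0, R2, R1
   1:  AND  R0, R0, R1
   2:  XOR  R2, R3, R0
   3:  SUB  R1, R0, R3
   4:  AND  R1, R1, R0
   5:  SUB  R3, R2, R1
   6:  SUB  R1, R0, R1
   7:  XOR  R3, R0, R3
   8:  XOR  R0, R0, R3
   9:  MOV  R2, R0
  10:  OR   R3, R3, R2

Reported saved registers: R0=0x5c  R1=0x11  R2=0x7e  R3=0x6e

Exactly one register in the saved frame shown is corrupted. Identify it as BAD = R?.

BAD = R1

after  0: R0=0xf3 R1=0x32 R2=0xf1 R3=0x4c  N=1 Z=0
after  1: R0=0x32 R1=0x32 R2=0xf1 R3=0x4c  N=0 Z=0
after  2: R0=0x32 R1=0x32 R2=0x7e R3=0x4c  N=0 Z=0
after  3: R0=0x32 R1=0xe6 R2=0x7e R3=0x4c  N=1 Z=0
after  4: R0=0x32 R1=0x22 R2=0x7e R3=0x4c  N=0 Z=0
after  5: R0=0x32 R1=0x22 R2=0x7e R3=0x5c  N=0 Z=0
after  6: R0=0x32 R1=0x10 R2=0x7e R3=0x5c  N=0 Z=0
after  7: R0=0x32 R1=0x10 R2=0x7e R3=0x6e  N=0 Z=0
after  8: R0=0x5c R1=0x10 R2=0x7e R3=0x6e  N=0 Z=0
-- IRQ taken; context saved, return-PC = 9 --
mismatch: R1: reported 0x11 vs actual 0x10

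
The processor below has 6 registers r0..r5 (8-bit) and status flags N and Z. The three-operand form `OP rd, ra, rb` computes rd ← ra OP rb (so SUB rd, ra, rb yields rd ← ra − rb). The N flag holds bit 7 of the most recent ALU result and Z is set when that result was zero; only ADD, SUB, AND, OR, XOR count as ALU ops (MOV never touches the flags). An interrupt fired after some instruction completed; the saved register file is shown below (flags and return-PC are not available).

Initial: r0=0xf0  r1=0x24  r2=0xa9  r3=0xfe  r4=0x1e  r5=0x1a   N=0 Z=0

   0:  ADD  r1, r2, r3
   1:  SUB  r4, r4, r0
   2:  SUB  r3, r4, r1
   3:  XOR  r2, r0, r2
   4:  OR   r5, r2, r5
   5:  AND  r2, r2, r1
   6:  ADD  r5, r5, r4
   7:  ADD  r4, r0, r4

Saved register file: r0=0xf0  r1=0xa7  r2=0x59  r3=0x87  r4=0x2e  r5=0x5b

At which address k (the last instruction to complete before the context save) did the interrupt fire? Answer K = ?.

after  0: r0=0xf0 r1=0xa7 r2=0xa9 r3=0xfe r4=0x1e r5=0x1a  N=1 Z=0
after  1: r0=0xf0 r1=0xa7 r2=0xa9 r3=0xfe r4=0x2e r5=0x1a  N=0 Z=0
after  2: r0=0xf0 r1=0xa7 r2=0xa9 r3=0x87 r4=0x2e r5=0x1a  N=1 Z=0
after  3: r0=0xf0 r1=0xa7 r2=0x59 r3=0x87 r4=0x2e r5=0x1a  N=0 Z=0
after  4: r0=0xf0 r1=0xa7 r2=0x59 r3=0x87 r4=0x2e r5=0x5b  N=0 Z=0
-- IRQ taken; context saved, return-PC = 5 --

K = 4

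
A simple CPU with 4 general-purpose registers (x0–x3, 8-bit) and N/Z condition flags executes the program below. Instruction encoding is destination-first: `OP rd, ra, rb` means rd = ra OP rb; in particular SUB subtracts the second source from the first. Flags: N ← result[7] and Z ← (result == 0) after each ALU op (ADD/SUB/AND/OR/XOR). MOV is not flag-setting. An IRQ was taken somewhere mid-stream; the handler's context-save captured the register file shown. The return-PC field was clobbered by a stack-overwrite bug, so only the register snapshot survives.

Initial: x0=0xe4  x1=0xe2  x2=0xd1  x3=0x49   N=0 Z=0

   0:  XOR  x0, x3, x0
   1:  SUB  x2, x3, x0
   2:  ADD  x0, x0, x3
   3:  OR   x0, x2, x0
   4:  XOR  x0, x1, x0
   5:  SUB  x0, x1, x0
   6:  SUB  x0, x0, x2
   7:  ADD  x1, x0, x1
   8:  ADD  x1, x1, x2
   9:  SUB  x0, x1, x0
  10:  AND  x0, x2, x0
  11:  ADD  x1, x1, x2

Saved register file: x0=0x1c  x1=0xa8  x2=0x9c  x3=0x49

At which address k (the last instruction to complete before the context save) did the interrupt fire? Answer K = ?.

after  0: x0=0xad x1=0xe2 x2=0xd1 x3=0x49  N=1 Z=0
after  1: x0=0xad x1=0xe2 x2=0x9c x3=0x49  N=1 Z=0
after  2: x0=0xf6 x1=0xe2 x2=0x9c x3=0x49  N=1 Z=0
after  3: x0=0xfe x1=0xe2 x2=0x9c x3=0x49  N=1 Z=0
after  4: x0=0x1c x1=0xe2 x2=0x9c x3=0x49  N=0 Z=0
after  5: x0=0xc6 x1=0xe2 x2=0x9c x3=0x49  N=1 Z=0
after  6: x0=0x2a x1=0xe2 x2=0x9c x3=0x49  N=0 Z=0
after  7: x0=0x2a x1=0x0c x2=0x9c x3=0x49  N=0 Z=0
after  8: x0=0x2a x1=0xa8 x2=0x9c x3=0x49  N=1 Z=0
after  9: x0=0x7e x1=0xa8 x2=0x9c x3=0x49  N=0 Z=0
after 10: x0=0x1c x1=0xa8 x2=0x9c x3=0x49  N=0 Z=0
-- IRQ taken; context saved, return-PC = 11 --

K = 10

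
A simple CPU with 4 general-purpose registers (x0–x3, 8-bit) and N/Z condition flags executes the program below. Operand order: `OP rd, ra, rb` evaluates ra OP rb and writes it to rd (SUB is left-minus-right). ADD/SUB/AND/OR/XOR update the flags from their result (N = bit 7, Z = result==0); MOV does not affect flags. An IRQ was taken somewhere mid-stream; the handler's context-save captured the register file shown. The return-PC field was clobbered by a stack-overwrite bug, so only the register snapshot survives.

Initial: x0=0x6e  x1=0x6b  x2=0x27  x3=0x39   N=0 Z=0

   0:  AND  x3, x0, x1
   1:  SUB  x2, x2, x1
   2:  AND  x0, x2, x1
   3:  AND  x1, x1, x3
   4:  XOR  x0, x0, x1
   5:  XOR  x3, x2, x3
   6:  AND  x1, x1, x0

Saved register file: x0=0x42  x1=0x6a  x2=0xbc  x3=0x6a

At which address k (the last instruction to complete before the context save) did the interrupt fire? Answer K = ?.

after  0: x0=0x6e x1=0x6b x2=0x27 x3=0x6a  N=0 Z=0
after  1: x0=0x6e x1=0x6b x2=0xbc x3=0x6a  N=1 Z=0
after  2: x0=0x28 x1=0x6b x2=0xbc x3=0x6a  N=0 Z=0
after  3: x0=0x28 x1=0x6a x2=0xbc x3=0x6a  N=0 Z=0
after  4: x0=0x42 x1=0x6a x2=0xbc x3=0x6a  N=0 Z=0
-- IRQ taken; context saved, return-PC = 5 --

K = 4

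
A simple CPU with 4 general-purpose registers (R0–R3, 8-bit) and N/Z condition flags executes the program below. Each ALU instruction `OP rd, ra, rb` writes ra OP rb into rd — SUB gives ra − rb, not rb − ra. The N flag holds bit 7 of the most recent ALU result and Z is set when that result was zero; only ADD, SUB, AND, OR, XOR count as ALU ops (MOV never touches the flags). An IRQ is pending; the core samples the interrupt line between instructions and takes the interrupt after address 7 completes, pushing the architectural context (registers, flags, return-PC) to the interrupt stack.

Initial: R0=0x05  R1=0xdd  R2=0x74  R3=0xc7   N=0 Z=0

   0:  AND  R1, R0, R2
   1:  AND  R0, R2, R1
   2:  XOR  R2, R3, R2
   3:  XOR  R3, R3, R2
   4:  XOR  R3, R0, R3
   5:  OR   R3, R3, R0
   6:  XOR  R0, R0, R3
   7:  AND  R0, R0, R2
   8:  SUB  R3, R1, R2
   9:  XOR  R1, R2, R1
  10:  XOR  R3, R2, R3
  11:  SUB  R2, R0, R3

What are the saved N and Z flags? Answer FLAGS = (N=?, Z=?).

after  0: R0=0x05 R1=0x04 R2=0x74 R3=0xc7  N=0 Z=0
after  1: R0=0x04 R1=0x04 R2=0x74 R3=0xc7  N=0 Z=0
after  2: R0=0x04 R1=0x04 R2=0xb3 R3=0xc7  N=1 Z=0
after  3: R0=0x04 R1=0x04 R2=0xb3 R3=0x74  N=0 Z=0
after  4: R0=0x04 R1=0x04 R2=0xb3 R3=0x70  N=0 Z=0
after  5: R0=0x04 R1=0x04 R2=0xb3 R3=0x74  N=0 Z=0
after  6: R0=0x70 R1=0x04 R2=0xb3 R3=0x74  N=0 Z=0
after  7: R0=0x30 R1=0x04 R2=0xb3 R3=0x74  N=0 Z=0
-- IRQ taken; context saved, return-PC = 8 --

FLAGS = (N=0, Z=0)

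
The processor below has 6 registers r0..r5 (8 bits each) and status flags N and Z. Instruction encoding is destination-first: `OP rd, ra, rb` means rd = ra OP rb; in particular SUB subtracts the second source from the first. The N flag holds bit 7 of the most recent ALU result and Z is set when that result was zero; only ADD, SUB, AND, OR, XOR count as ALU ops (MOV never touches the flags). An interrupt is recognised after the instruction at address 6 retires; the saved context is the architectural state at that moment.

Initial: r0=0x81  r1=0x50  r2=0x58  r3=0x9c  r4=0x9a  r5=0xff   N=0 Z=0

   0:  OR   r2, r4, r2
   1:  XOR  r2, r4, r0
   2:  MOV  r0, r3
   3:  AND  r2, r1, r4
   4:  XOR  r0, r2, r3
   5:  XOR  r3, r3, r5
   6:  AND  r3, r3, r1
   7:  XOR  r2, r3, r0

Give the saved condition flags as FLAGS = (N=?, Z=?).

after  0: r0=0x81 r1=0x50 r2=0xda r3=0x9c r4=0x9a r5=0xff  N=1 Z=0
after  1: r0=0x81 r1=0x50 r2=0x1b r3=0x9c r4=0x9a r5=0xff  N=0 Z=0
after  2: r0=0x9c r1=0x50 r2=0x1b r3=0x9c r4=0x9a r5=0xff  N=0 Z=0
after  3: r0=0x9c r1=0x50 r2=0x10 r3=0x9c r4=0x9a r5=0xff  N=0 Z=0
after  4: r0=0x8c r1=0x50 r2=0x10 r3=0x9c r4=0x9a r5=0xff  N=1 Z=0
after  5: r0=0x8c r1=0x50 r2=0x10 r3=0x63 r4=0x9a r5=0xff  N=0 Z=0
after  6: r0=0x8c r1=0x50 r2=0x10 r3=0x40 r4=0x9a r5=0xff  N=0 Z=0
-- IRQ taken; context saved, return-PC = 7 --

FLAGS = (N=0, Z=0)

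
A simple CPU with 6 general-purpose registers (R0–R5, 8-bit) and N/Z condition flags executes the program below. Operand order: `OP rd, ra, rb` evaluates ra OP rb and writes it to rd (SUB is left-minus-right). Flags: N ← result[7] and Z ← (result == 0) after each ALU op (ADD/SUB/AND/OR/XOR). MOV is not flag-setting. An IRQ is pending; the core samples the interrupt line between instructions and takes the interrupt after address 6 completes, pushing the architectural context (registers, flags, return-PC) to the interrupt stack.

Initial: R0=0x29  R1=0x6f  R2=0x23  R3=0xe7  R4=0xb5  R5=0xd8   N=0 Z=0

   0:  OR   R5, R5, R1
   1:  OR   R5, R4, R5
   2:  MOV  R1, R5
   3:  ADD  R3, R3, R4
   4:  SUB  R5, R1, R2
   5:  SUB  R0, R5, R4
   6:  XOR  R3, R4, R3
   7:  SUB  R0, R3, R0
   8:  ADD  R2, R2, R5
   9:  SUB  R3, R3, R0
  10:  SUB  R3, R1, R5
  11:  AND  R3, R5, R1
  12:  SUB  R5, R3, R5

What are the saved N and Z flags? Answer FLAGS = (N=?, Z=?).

after  0: R0=0x29 R1=0x6f R2=0x23 R3=0xe7 R4=0xb5 R5=0xff  N=1 Z=0
after  1: R0=0x29 R1=0x6f R2=0x23 R3=0xe7 R4=0xb5 R5=0xff  N=1 Z=0
after  2: R0=0x29 R1=0xff R2=0x23 R3=0xe7 R4=0xb5 R5=0xff  N=1 Z=0
after  3: R0=0x29 R1=0xff R2=0x23 R3=0x9c R4=0xb5 R5=0xff  N=1 Z=0
after  4: R0=0x29 R1=0xff R2=0x23 R3=0x9c R4=0xb5 R5=0xdc  N=1 Z=0
after  5: R0=0x27 R1=0xff R2=0x23 R3=0x9c R4=0xb5 R5=0xdc  N=0 Z=0
after  6: R0=0x27 R1=0xff R2=0x23 R3=0x29 R4=0xb5 R5=0xdc  N=0 Z=0
-- IRQ taken; context saved, return-PC = 7 --

FLAGS = (N=0, Z=0)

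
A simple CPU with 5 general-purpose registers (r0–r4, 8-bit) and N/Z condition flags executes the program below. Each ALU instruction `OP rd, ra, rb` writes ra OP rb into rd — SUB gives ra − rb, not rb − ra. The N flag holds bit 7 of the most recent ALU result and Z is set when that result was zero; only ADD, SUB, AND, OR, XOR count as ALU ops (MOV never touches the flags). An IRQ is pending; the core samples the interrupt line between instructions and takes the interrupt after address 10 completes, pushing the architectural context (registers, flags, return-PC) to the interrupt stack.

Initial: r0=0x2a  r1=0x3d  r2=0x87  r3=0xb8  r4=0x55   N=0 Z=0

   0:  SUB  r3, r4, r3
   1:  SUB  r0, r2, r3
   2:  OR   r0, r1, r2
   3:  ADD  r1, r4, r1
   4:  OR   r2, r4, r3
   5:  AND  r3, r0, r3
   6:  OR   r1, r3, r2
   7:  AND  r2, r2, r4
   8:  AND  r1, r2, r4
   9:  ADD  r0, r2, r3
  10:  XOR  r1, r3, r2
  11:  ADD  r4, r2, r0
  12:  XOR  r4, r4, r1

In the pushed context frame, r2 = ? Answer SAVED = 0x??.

after  0: r0=0x2a r1=0x3d r2=0x87 r3=0x9d r4=0x55  N=1 Z=0
after  1: r0=0xea r1=0x3d r2=0x87 r3=0x9d r4=0x55  N=1 Z=0
after  2: r0=0xbf r1=0x3d r2=0x87 r3=0x9d r4=0x55  N=1 Z=0
after  3: r0=0xbf r1=0x92 r2=0x87 r3=0x9d r4=0x55  N=1 Z=0
after  4: r0=0xbf r1=0x92 r2=0xdd r3=0x9d r4=0x55  N=1 Z=0
after  5: r0=0xbf r1=0x92 r2=0xdd r3=0x9d r4=0x55  N=1 Z=0
after  6: r0=0xbf r1=0xdd r2=0xdd r3=0x9d r4=0x55  N=1 Z=0
after  7: r0=0xbf r1=0xdd r2=0x55 r3=0x9d r4=0x55  N=0 Z=0
after  8: r0=0xbf r1=0x55 r2=0x55 r3=0x9d r4=0x55  N=0 Z=0
after  9: r0=0xf2 r1=0x55 r2=0x55 r3=0x9d r4=0x55  N=1 Z=0
after 10: r0=0xf2 r1=0xc8 r2=0x55 r3=0x9d r4=0x55  N=1 Z=0
-- IRQ taken; context saved, return-PC = 11 --

SAVED = 0x55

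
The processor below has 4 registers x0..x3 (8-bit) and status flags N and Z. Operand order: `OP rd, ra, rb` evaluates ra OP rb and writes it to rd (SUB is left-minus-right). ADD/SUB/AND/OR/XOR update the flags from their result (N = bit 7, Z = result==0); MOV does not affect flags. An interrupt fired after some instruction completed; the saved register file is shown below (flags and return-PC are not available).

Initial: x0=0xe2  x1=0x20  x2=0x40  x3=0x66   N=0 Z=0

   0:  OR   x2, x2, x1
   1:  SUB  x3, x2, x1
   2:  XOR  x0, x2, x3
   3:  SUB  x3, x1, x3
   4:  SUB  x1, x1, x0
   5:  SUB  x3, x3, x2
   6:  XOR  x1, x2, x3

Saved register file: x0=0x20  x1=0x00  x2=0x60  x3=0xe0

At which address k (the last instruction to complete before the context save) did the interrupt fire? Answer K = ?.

K = 4

after  0: x0=0xe2 x1=0x20 x2=0x60 x3=0x66  N=0 Z=0
after  1: x0=0xe2 x1=0x20 x2=0x60 x3=0x40  N=0 Z=0
after  2: x0=0x20 x1=0x20 x2=0x60 x3=0x40  N=0 Z=0
after  3: x0=0x20 x1=0x20 x2=0x60 x3=0xe0  N=1 Z=0
after  4: x0=0x20 x1=0x00 x2=0x60 x3=0xe0  N=0 Z=1
-- IRQ taken; context saved, return-PC = 5 --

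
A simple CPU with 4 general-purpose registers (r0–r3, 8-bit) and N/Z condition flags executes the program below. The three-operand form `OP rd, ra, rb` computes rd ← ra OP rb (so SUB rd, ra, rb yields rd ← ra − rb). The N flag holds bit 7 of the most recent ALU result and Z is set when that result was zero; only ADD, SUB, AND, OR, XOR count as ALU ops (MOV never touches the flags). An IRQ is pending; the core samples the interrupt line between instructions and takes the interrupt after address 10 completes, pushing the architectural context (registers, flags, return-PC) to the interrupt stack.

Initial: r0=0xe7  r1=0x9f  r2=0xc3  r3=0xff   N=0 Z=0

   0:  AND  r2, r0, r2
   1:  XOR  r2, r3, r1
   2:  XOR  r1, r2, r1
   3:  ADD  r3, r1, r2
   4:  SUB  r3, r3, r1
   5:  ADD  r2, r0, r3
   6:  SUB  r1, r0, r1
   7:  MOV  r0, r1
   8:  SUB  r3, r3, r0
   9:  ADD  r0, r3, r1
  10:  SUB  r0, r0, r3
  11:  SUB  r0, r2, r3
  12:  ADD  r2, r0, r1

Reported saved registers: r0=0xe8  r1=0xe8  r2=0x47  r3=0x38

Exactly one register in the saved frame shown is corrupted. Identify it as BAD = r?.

BAD = r3

after  0: r0=0xe7 r1=0x9f r2=0xc3 r3=0xff  N=1 Z=0
after  1: r0=0xe7 r1=0x9f r2=0x60 r3=0xff  N=0 Z=0
after  2: r0=0xe7 r1=0xff r2=0x60 r3=0xff  N=1 Z=0
after  3: r0=0xe7 r1=0xff r2=0x60 r3=0x5f  N=0 Z=0
after  4: r0=0xe7 r1=0xff r2=0x60 r3=0x60  N=0 Z=0
after  5: r0=0xe7 r1=0xff r2=0x47 r3=0x60  N=0 Z=0
after  6: r0=0xe7 r1=0xe8 r2=0x47 r3=0x60  N=1 Z=0
after  7: r0=0xe8 r1=0xe8 r2=0x47 r3=0x60  N=1 Z=0
after  8: r0=0xe8 r1=0xe8 r2=0x47 r3=0x78  N=0 Z=0
after  9: r0=0x60 r1=0xe8 r2=0x47 r3=0x78  N=0 Z=0
after 10: r0=0xe8 r1=0xe8 r2=0x47 r3=0x78  N=1 Z=0
-- IRQ taken; context saved, return-PC = 11 --
mismatch: r3: reported 0x38 vs actual 0x78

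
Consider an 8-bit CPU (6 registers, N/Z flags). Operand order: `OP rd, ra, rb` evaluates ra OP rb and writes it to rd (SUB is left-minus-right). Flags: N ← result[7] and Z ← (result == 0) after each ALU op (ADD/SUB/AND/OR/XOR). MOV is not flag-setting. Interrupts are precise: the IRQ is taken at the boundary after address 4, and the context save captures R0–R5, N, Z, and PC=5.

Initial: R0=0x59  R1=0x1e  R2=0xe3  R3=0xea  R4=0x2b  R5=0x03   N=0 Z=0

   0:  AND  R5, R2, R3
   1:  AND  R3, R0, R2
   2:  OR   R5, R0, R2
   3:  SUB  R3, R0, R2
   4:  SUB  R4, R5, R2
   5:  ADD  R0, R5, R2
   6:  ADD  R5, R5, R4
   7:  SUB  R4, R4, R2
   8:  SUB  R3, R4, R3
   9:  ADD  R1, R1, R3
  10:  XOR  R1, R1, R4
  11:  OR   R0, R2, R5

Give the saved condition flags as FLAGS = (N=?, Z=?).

FLAGS = (N=0, Z=0)

after  0: R0=0x59 R1=0x1e R2=0xe3 R3=0xea R4=0x2b R5=0xe2  N=1 Z=0
after  1: R0=0x59 R1=0x1e R2=0xe3 R3=0x41 R4=0x2b R5=0xe2  N=0 Z=0
after  2: R0=0x59 R1=0x1e R2=0xe3 R3=0x41 R4=0x2b R5=0xfb  N=1 Z=0
after  3: R0=0x59 R1=0x1e R2=0xe3 R3=0x76 R4=0x2b R5=0xfb  N=0 Z=0
after  4: R0=0x59 R1=0x1e R2=0xe3 R3=0x76 R4=0x18 R5=0xfb  N=0 Z=0
-- IRQ taken; context saved, return-PC = 5 --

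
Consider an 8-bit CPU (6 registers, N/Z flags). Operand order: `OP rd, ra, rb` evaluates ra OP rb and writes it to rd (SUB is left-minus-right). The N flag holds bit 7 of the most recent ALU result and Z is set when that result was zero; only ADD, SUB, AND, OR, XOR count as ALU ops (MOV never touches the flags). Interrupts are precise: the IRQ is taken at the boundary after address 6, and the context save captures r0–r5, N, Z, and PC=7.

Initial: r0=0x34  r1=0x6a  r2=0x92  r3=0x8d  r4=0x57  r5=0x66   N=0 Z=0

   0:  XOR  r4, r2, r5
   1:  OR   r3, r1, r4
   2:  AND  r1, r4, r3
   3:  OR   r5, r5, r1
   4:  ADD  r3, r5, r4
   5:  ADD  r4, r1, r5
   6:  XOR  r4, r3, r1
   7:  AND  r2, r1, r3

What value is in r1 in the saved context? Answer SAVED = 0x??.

after  0: r0=0x34 r1=0x6a r2=0x92 r3=0x8d r4=0xf4 r5=0x66  N=1 Z=0
after  1: r0=0x34 r1=0x6a r2=0x92 r3=0xfe r4=0xf4 r5=0x66  N=1 Z=0
after  2: r0=0x34 r1=0xf4 r2=0x92 r3=0xfe r4=0xf4 r5=0x66  N=1 Z=0
after  3: r0=0x34 r1=0xf4 r2=0x92 r3=0xfe r4=0xf4 r5=0xf6  N=1 Z=0
after  4: r0=0x34 r1=0xf4 r2=0x92 r3=0xea r4=0xf4 r5=0xf6  N=1 Z=0
after  5: r0=0x34 r1=0xf4 r2=0x92 r3=0xea r4=0xea r5=0xf6  N=1 Z=0
after  6: r0=0x34 r1=0xf4 r2=0x92 r3=0xea r4=0x1e r5=0xf6  N=0 Z=0
-- IRQ taken; context saved, return-PC = 7 --

SAVED = 0xf4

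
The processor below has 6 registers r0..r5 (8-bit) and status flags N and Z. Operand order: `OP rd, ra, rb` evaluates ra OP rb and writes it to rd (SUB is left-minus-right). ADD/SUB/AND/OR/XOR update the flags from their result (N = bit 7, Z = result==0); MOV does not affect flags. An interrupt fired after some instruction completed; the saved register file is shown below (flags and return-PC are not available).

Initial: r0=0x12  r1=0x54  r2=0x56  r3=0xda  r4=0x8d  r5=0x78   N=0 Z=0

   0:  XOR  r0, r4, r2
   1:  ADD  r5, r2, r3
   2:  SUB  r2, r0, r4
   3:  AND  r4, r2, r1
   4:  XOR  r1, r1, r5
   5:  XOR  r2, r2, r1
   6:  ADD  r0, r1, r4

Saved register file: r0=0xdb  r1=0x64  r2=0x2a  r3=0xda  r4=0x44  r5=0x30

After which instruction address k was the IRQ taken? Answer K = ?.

after  0: r0=0xdb r1=0x54 r2=0x56 r3=0xda r4=0x8d r5=0x78  N=1 Z=0
after  1: r0=0xdb r1=0x54 r2=0x56 r3=0xda r4=0x8d r5=0x30  N=0 Z=0
after  2: r0=0xdb r1=0x54 r2=0x4e r3=0xda r4=0x8d r5=0x30  N=0 Z=0
after  3: r0=0xdb r1=0x54 r2=0x4e r3=0xda r4=0x44 r5=0x30  N=0 Z=0
after  4: r0=0xdb r1=0x64 r2=0x4e r3=0xda r4=0x44 r5=0x30  N=0 Z=0
after  5: r0=0xdb r1=0x64 r2=0x2a r3=0xda r4=0x44 r5=0x30  N=0 Z=0
-- IRQ taken; context saved, return-PC = 6 --

K = 5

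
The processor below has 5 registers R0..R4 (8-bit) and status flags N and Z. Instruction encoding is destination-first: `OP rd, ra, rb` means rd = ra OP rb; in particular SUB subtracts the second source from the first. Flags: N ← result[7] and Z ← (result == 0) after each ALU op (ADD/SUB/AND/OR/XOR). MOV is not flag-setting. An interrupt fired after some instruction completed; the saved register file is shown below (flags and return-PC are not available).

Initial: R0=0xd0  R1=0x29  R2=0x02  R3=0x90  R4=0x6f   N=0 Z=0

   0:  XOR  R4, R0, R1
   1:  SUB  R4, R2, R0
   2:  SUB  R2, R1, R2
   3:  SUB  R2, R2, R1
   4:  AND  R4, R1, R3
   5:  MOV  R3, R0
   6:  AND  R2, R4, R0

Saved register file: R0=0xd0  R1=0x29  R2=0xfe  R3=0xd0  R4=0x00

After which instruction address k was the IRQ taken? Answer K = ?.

K = 5

after  0: R0=0xd0 R1=0x29 R2=0x02 R3=0x90 R4=0xf9  N=1 Z=0
after  1: R0=0xd0 R1=0x29 R2=0x02 R3=0x90 R4=0x32  N=0 Z=0
after  2: R0=0xd0 R1=0x29 R2=0x27 R3=0x90 R4=0x32  N=0 Z=0
after  3: R0=0xd0 R1=0x29 R2=0xfe R3=0x90 R4=0x32  N=1 Z=0
after  4: R0=0xd0 R1=0x29 R2=0xfe R3=0x90 R4=0x00  N=0 Z=1
after  5: R0=0xd0 R1=0x29 R2=0xfe R3=0xd0 R4=0x00  N=0 Z=1
-- IRQ taken; context saved, return-PC = 6 --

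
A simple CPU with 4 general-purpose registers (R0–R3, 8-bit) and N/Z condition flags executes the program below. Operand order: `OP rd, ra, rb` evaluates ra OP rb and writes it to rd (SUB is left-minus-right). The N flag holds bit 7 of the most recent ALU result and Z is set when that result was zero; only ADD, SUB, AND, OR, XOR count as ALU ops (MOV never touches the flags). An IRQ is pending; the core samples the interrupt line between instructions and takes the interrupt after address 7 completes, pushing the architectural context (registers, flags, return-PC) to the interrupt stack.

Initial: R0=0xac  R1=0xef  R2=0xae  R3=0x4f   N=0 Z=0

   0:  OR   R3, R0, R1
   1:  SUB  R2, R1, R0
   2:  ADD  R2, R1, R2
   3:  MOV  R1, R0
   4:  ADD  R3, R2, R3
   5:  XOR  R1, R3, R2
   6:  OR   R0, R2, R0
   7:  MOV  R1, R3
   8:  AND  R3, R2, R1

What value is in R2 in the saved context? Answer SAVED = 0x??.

after  0: R0=0xac R1=0xef R2=0xae R3=0xef  N=1 Z=0
after  1: R0=0xac R1=0xef R2=0x43 R3=0xef  N=0 Z=0
after  2: R0=0xac R1=0xef R2=0x32 R3=0xef  N=0 Z=0
after  3: R0=0xac R1=0xac R2=0x32 R3=0xef  N=0 Z=0
after  4: R0=0xac R1=0xac R2=0x32 R3=0x21  N=0 Z=0
after  5: R0=0xac R1=0x13 R2=0x32 R3=0x21  N=0 Z=0
after  6: R0=0xbe R1=0x13 R2=0x32 R3=0x21  N=1 Z=0
after  7: R0=0xbe R1=0x21 R2=0x32 R3=0x21  N=1 Z=0
-- IRQ taken; context saved, return-PC = 8 --

SAVED = 0x32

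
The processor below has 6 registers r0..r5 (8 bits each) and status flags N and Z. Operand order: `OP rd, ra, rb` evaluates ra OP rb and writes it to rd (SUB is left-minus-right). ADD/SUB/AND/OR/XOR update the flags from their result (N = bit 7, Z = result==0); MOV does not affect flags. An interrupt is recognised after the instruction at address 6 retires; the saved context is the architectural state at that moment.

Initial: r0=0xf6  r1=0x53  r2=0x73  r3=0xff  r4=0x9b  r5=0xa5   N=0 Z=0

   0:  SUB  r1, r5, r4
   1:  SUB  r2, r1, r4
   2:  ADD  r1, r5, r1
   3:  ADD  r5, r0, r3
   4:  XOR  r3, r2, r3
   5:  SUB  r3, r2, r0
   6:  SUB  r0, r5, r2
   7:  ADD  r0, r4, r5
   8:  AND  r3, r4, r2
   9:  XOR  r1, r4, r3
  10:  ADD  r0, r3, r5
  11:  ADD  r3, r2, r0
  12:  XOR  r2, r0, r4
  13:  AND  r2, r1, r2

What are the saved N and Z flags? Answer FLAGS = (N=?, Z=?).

FLAGS = (N=1, Z=0)

after  0: r0=0xf6 r1=0x0a r2=0x73 r3=0xff r4=0x9b r5=0xa5  N=0 Z=0
after  1: r0=0xf6 r1=0x0a r2=0x6f r3=0xff r4=0x9b r5=0xa5  N=0 Z=0
after  2: r0=0xf6 r1=0xaf r2=0x6f r3=0xff r4=0x9b r5=0xa5  N=1 Z=0
after  3: r0=0xf6 r1=0xaf r2=0x6f r3=0xff r4=0x9b r5=0xf5  N=1 Z=0
after  4: r0=0xf6 r1=0xaf r2=0x6f r3=0x90 r4=0x9b r5=0xf5  N=1 Z=0
after  5: r0=0xf6 r1=0xaf r2=0x6f r3=0x79 r4=0x9b r5=0xf5  N=0 Z=0
after  6: r0=0x86 r1=0xaf r2=0x6f r3=0x79 r4=0x9b r5=0xf5  N=1 Z=0
-- IRQ taken; context saved, return-PC = 7 --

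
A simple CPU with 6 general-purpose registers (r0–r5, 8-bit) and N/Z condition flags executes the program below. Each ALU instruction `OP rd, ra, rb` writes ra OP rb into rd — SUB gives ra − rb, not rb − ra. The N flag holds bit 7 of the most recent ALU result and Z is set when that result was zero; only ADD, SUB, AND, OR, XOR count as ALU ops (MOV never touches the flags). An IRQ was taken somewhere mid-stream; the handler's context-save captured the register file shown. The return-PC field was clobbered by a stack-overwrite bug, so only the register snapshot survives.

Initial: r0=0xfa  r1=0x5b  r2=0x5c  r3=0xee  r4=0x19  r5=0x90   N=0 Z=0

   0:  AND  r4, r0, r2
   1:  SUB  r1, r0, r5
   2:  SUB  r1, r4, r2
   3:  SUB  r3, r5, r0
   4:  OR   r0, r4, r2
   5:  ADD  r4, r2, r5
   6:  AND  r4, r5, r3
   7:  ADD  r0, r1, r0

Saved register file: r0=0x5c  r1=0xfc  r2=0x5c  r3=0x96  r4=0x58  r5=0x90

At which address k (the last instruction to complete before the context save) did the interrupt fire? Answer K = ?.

after  0: r0=0xfa r1=0x5b r2=0x5c r3=0xee r4=0x58 r5=0x90  N=0 Z=0
after  1: r0=0xfa r1=0x6a r2=0x5c r3=0xee r4=0x58 r5=0x90  N=0 Z=0
after  2: r0=0xfa r1=0xfc r2=0x5c r3=0xee r4=0x58 r5=0x90  N=1 Z=0
after  3: r0=0xfa r1=0xfc r2=0x5c r3=0x96 r4=0x58 r5=0x90  N=1 Z=0
after  4: r0=0x5c r1=0xfc r2=0x5c r3=0x96 r4=0x58 r5=0x90  N=0 Z=0
-- IRQ taken; context saved, return-PC = 5 --

K = 4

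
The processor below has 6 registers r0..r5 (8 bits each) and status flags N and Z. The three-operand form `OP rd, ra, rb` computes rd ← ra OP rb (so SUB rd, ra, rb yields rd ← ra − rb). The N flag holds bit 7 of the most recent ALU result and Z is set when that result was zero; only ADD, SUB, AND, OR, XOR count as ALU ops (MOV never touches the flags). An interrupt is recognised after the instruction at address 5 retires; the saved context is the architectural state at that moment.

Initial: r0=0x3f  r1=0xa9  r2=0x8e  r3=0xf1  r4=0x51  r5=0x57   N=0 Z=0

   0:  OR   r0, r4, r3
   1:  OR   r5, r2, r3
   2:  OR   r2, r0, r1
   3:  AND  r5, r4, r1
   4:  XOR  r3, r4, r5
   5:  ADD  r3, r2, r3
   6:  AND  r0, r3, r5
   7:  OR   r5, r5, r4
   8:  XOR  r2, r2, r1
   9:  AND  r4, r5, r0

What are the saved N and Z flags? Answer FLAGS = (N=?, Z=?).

FLAGS = (N=0, Z=0)

after  0: r0=0xf1 r1=0xa9 r2=0x8e r3=0xf1 r4=0x51 r5=0x57  N=1 Z=0
after  1: r0=0xf1 r1=0xa9 r2=0x8e r3=0xf1 r4=0x51 r5=0xff  N=1 Z=0
after  2: r0=0xf1 r1=0xa9 r2=0xf9 r3=0xf1 r4=0x51 r5=0xff  N=1 Z=0
after  3: r0=0xf1 r1=0xa9 r2=0xf9 r3=0xf1 r4=0x51 r5=0x01  N=0 Z=0
after  4: r0=0xf1 r1=0xa9 r2=0xf9 r3=0x50 r4=0x51 r5=0x01  N=0 Z=0
after  5: r0=0xf1 r1=0xa9 r2=0xf9 r3=0x49 r4=0x51 r5=0x01  N=0 Z=0
-- IRQ taken; context saved, return-PC = 6 --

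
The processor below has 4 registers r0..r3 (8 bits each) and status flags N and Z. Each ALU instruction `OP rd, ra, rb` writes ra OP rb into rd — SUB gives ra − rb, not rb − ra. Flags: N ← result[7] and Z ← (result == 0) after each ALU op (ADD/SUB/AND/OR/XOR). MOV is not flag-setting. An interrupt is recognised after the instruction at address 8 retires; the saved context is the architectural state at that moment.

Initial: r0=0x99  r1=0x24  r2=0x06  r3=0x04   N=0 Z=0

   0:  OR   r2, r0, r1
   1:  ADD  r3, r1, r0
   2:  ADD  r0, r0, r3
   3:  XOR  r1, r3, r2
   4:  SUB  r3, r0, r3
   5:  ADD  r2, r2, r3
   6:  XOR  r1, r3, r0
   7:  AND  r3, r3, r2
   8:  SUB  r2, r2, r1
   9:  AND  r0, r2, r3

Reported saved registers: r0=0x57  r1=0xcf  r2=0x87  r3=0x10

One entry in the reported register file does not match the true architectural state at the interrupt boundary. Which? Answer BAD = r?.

after  0: r0=0x99 r1=0x24 r2=0xbd r3=0x04  N=1 Z=0
after  1: r0=0x99 r1=0x24 r2=0xbd r3=0xbd  N=1 Z=0
after  2: r0=0x56 r1=0x24 r2=0xbd r3=0xbd  N=0 Z=0
after  3: r0=0x56 r1=0x00 r2=0xbd r3=0xbd  N=0 Z=1
after  4: r0=0x56 r1=0x00 r2=0xbd r3=0x99  N=1 Z=0
after  5: r0=0x56 r1=0x00 r2=0x56 r3=0x99  N=0 Z=0
after  6: r0=0x56 r1=0xcf r2=0x56 r3=0x99  N=1 Z=0
after  7: r0=0x56 r1=0xcf r2=0x56 r3=0x10  N=0 Z=0
after  8: r0=0x56 r1=0xcf r2=0x87 r3=0x10  N=1 Z=0
-- IRQ taken; context saved, return-PC = 9 --
mismatch: r0: reported 0x57 vs actual 0x56

BAD = r0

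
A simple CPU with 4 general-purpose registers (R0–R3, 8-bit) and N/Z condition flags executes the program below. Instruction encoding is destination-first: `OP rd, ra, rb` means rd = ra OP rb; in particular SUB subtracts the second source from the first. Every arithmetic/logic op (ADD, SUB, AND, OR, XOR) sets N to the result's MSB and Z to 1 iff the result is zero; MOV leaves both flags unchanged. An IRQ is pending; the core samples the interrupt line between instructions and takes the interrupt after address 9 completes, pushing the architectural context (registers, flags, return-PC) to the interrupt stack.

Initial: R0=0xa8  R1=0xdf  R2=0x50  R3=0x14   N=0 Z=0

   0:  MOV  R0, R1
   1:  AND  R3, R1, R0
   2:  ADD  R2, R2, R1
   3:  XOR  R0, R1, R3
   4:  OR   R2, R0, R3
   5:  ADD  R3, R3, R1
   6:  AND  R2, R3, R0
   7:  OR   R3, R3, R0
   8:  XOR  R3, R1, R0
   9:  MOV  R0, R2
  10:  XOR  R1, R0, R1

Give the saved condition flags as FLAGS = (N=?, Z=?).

FLAGS = (N=1, Z=0)

after  0: R0=0xdf R1=0xdf R2=0x50 R3=0x14  N=0 Z=0
after  1: R0=0xdf R1=0xdf R2=0x50 R3=0xdf  N=1 Z=0
after  2: R0=0xdf R1=0xdf R2=0x2f R3=0xdf  N=0 Z=0
after  3: R0=0x00 R1=0xdf R2=0x2f R3=0xdf  N=0 Z=1
after  4: R0=0x00 R1=0xdf R2=0xdf R3=0xdf  N=1 Z=0
after  5: R0=0x00 R1=0xdf R2=0xdf R3=0xbe  N=1 Z=0
after  6: R0=0x00 R1=0xdf R2=0x00 R3=0xbe  N=0 Z=1
after  7: R0=0x00 R1=0xdf R2=0x00 R3=0xbe  N=1 Z=0
after  8: R0=0x00 R1=0xdf R2=0x00 R3=0xdf  N=1 Z=0
after  9: R0=0x00 R1=0xdf R2=0x00 R3=0xdf  N=1 Z=0
-- IRQ taken; context saved, return-PC = 10 --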